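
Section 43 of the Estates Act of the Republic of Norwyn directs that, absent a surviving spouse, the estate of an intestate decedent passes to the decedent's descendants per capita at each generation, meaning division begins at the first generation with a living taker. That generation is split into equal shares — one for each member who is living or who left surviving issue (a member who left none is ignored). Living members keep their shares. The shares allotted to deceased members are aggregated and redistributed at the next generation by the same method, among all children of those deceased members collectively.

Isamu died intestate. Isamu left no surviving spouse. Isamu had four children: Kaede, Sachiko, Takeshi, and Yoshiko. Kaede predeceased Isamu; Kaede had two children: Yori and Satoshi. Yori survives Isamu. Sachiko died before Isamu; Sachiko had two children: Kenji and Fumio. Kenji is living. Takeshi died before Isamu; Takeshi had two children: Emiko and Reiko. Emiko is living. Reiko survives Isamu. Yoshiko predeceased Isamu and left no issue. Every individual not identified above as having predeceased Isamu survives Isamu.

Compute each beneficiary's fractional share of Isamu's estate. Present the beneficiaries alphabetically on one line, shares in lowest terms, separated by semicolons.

Emiko 1/6; Fumio 1/6; Kenji 1/6; Reiko 1/6; Satoshi 1/6; Yori 1/6

There is no surviving spouse, so the entire estate passes to Isamu's descendants per capita at each generation.
No one at generation 1 (Kaede, Sachiko, Takeshi) is living; moving to the next generation.
At generation 2 (Yori, Satoshi, Kenji, Fumio, Emiko, Reiko) there are 6 shares of (1)/6 = 1/6 each.
Living: Yori, Satoshi, Kenji, Fumio, Emiko, and Reiko — each takes 1/6.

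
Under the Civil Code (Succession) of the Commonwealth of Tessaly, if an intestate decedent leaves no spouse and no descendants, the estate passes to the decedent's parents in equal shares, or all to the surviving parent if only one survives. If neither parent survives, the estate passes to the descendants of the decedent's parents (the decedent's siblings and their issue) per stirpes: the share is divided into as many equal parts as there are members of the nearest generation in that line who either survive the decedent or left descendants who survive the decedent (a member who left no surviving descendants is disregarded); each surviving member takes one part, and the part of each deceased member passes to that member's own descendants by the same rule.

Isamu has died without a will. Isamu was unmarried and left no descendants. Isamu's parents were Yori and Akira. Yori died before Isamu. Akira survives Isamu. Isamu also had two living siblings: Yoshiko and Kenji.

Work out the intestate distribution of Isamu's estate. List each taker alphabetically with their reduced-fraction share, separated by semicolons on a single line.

Only one parent, Akira, survives, so Akira takes the entire estate. The siblings take nothing because a surviving parent has priority.

Akira 1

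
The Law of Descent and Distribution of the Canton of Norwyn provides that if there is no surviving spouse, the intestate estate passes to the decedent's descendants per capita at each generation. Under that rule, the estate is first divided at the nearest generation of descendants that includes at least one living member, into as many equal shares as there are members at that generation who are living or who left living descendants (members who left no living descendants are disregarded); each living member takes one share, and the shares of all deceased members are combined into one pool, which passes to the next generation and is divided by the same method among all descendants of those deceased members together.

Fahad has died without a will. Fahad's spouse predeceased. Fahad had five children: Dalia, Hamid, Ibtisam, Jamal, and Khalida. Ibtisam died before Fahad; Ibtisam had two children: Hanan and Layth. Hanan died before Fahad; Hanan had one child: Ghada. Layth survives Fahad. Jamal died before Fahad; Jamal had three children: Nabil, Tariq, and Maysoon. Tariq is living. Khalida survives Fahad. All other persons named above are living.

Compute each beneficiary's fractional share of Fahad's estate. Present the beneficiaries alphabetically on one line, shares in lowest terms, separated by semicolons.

There is no surviving spouse, so the entire estate passes to Fahad's descendants per capita at each generation.
At generation 1 (Dalia, Hamid, Ibtisam, Jamal, Khalida) there are 5 shares of (1)/5 = 1/5 each.
Living: Dalia, Hamid, and Khalida — each takes 1/5.
Deceased: Ibtisam and Jamal. Their combined 2/5 is pooled and carried to generation 2.
At generation 2 (Hanan, Layth, Nabil, Tariq, Maysoon) there are 5 shares of (2/5)/5 = 2/25 each.
Living: Layth, Nabil, Tariq, and Maysoon — each takes 2/25.
Deceased: Hanan. That 2/25 share is carried to generation 3.
At generation 3 (Ghada) there are 1 shares of (2/25)/1 = 2/25 each.
Living: Ghada — each takes 2/25.

Dalia 1/5; Ghada 2/25; Hamid 1/5; Khalida 1/5; Layth 2/25; Maysoon 2/25; Nabil 2/25; Tariq 2/25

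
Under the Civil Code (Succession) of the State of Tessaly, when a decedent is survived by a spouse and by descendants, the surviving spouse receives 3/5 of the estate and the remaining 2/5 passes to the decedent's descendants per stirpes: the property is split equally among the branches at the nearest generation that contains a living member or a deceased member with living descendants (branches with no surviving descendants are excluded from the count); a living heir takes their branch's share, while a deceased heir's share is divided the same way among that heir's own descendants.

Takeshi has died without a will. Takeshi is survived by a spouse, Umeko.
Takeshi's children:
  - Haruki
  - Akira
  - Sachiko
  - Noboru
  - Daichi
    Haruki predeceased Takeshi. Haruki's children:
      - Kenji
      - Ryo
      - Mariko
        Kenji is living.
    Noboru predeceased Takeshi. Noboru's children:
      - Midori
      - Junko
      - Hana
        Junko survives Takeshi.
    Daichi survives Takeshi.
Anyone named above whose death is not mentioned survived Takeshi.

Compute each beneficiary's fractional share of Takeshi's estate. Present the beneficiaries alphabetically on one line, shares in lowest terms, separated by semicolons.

Akira 2/25; Daichi 2/25; Hana 2/75; Junko 2/75; Kenji 2/75; Mariko 2/75; Midori 2/75; Ryo 2/75; Sachiko 2/25; Umeko 3/5

Umeko, as surviving spouse, takes 3/5.
The remaining 2/5 passes to Takeshi's descendants per stirpes.
The 2/5 is divided into 5 equal shares of 2/25 among Haruki, Akira, Sachiko, Noboru, Daichi.
Haruki predeceased; the 2/25 allotted to Haruki's branch passes to Haruki's issue by representation.
The 2/25 is divided into 3 equal shares of 2/75 among Kenji, Ryo, Mariko.
Kenji is living and takes 2/75.
Ryo is living and takes 2/75.
Mariko is living and takes 2/75.
Akira is living and takes 2/25.
Sachiko is living and takes 2/25.
Noboru predeceased; the 2/25 allotted to Noboru's branch passes to Noboru's issue by representation.
The 2/25 is divided into 3 equal shares of 2/75 among Midori, Junko, Hana.
Midori is living and takes 2/75.
Junko is living and takes 2/75.
Hana is living and takes 2/75.
Daichi is living and takes 2/25.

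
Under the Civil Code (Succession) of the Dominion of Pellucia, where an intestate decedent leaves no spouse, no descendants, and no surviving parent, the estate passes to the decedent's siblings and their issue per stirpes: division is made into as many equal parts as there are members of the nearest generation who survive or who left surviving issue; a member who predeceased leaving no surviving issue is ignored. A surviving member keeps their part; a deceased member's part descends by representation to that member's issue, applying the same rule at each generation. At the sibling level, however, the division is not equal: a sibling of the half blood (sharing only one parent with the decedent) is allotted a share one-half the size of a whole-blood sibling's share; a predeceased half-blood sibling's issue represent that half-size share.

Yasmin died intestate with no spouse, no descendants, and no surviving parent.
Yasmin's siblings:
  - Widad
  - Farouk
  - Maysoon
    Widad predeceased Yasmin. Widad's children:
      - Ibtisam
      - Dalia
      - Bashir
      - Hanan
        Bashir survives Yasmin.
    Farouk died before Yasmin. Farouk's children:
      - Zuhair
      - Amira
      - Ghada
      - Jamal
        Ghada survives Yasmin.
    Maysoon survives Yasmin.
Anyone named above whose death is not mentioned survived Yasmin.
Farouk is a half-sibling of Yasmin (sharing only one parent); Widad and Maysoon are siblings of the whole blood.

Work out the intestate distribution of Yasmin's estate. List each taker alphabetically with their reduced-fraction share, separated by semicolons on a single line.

Amira 1/20; Bashir 1/10; Dalia 1/10; Ghada 1/20; Hanan 1/10; Ibtisam 1/10; Jamal 1/20; Maysoon 2/5; Zuhair 1/20

No spouse, descendants, or parent survives, so the estate passes to Yasmin's siblings per stirpes.
Half-blood siblings count for one-half the weight of whole-blood siblings at the initial division.
Dividing 1 in proportion to weights (total weight 5/2): Widad (weight 1) → 2/5; Farouk (weight 1/2) → 1/5; Maysoon (weight 1) → 2/5.
Widad predeceased; the 2/5 allotted to Widad's branch passes to Widad's issue by representation.
The 2/5 is divided into 4 equal shares of 1/10 among Ibtisam, Dalia, Bashir, Hanan.
Ibtisam is living and takes 1/10.
Dalia is living and takes 1/10.
Bashir is living and takes 1/10.
Hanan is living and takes 1/10.
Farouk predeceased; the 1/5 allotted to Farouk's branch passes to Farouk's issue by representation.
The 1/5 is divided into 4 equal shares of 1/20 among Zuhair, Amira, Ghada, Jamal.
Zuhair is living and takes 1/20.
Amira is living and takes 1/20.
Ghada is living and takes 1/20.
Jamal is living and takes 1/20.
Maysoon is living and takes 2/5.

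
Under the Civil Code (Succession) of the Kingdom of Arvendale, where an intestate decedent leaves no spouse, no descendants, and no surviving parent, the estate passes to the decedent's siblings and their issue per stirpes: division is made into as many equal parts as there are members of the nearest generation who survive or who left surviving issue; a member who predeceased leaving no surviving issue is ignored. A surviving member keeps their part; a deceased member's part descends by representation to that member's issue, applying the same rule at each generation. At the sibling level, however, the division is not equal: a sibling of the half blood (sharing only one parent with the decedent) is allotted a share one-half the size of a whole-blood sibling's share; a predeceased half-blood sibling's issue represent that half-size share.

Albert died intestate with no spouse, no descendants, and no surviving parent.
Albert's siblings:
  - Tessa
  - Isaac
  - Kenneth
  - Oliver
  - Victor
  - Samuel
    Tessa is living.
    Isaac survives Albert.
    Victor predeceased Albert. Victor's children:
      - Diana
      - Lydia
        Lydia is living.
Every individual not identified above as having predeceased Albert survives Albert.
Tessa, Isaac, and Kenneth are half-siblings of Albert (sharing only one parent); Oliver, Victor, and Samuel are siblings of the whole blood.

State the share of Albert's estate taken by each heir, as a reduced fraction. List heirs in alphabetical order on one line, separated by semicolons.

No spouse, descendants, or parent survives, so the estate passes to Albert's siblings per stirpes.
Half-blood siblings count for one-half the weight of whole-blood siblings at the initial division.
Dividing 1 in proportion to weights (total weight 9/2): Tessa (weight 1/2) → 1/9; Isaac (weight 1/2) → 1/9; Kenneth (weight 1/2) → 1/9; Oliver (weight 1) → 2/9; Victor (weight 1) → 2/9; Samuel (weight 1) → 2/9.
Tessa is living and takes 1/9.
Isaac is living and takes 1/9.
Kenneth is living and takes 1/9.
Oliver is living and takes 2/9.
Victor predeceased; the 2/9 allotted to Victor's branch passes to Victor's issue by representation.
The 2/9 is divided into 2 equal shares of 1/9 among Diana, Lydia.
Diana is living and takes 1/9.
Lydia is living and takes 1/9.
Samuel is living and takes 2/9.

Diana 1/9; Isaac 1/9; Kenneth 1/9; Lydia 1/9; Oliver 2/9; Samuel 2/9; Tessa 1/9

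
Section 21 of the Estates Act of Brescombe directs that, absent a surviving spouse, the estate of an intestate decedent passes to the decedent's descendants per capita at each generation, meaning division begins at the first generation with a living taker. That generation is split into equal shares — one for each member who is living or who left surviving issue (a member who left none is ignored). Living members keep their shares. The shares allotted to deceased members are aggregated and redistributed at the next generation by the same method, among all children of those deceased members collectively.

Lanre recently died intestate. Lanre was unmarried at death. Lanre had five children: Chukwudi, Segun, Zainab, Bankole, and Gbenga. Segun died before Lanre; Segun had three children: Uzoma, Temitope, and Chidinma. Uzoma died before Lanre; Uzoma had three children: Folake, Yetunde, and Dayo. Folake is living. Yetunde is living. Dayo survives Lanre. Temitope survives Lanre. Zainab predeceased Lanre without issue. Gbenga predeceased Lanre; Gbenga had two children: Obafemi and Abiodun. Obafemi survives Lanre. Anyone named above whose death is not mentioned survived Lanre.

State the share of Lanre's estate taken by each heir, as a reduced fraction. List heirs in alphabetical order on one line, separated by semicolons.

There is no surviving spouse, so the entire estate passes to Lanre's descendants per capita at each generation.
At generation 1 (Chukwudi, Segun, Bankole, Gbenga) there are 4 shares of (1)/4 = 1/4 each.
Living: Chukwudi and Bankole — each takes 1/4.
Deceased: Segun and Gbenga. Their combined 1/2 is pooled and carried to generation 2.
At generation 2 (Uzoma, Temitope, Chidinma, Obafemi, Abiodun) there are 5 shares of (1/2)/5 = 1/10 each.
Living: Temitope, Chidinma, Obafemi, and Abiodun — each takes 1/10.
Deceased: Uzoma. That 1/10 share is carried to generation 3.
At generation 3 (Folake, Yetunde, Dayo) there are 3 shares of (1/10)/3 = 1/30 each.
Living: Folake, Yetunde, and Dayo — each takes 1/30.

Abiodun 1/10; Bankole 1/4; Chidinma 1/10; Chukwudi 1/4; Dayo 1/30; Folake 1/30; Obafemi 1/10; Temitope 1/10; Yetunde 1/30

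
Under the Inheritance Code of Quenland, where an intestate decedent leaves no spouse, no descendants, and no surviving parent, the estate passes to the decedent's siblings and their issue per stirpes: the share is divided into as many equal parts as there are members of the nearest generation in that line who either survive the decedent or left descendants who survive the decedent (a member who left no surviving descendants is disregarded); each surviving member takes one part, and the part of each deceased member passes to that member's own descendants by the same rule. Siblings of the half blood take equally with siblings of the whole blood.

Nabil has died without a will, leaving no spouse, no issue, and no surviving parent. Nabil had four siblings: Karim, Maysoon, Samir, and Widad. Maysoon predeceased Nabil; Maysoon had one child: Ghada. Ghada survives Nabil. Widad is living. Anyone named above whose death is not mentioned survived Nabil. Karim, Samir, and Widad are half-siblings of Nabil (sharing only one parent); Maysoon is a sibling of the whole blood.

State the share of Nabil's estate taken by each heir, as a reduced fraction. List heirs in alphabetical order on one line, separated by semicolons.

No spouse, descendants, or parent survives, so the estate passes to Nabil's siblings per stirpes.
Half-blood and whole-blood siblings take equally under the stated rule.
The estate is divided into 4 equal shares of 1/4 among Karim, Maysoon, Samir, Widad.
Karim is living and takes 1/4.
Maysoon predeceased; the 1/4 allotted to Maysoon's branch passes to Maysoon's issue by representation.
Ghada is the sole taker at this level and receives the full 1/4.
Samir is living and takes 1/4.
Widad is living and takes 1/4.

Ghada 1/4; Karim 1/4; Samir 1/4; Widad 1/4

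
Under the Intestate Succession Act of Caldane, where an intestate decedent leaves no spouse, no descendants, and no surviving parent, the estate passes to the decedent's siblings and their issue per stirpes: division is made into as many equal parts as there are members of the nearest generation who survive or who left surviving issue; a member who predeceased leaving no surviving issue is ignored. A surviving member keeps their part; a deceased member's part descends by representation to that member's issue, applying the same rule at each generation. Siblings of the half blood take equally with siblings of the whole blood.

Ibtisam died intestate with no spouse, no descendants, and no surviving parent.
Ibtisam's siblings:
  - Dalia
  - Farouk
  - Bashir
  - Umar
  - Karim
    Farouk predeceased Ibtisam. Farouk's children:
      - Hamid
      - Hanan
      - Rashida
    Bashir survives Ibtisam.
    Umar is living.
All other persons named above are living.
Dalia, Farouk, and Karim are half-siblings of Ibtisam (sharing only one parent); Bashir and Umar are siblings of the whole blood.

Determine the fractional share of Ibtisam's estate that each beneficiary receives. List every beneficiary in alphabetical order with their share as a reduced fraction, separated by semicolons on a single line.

Bashir 1/5; Dalia 1/5; Hamid 1/15; Hanan 1/15; Karim 1/5; Rashida 1/15; Umar 1/5

No spouse, descendants, or parent survives, so the estate passes to Ibtisam's siblings per stirpes.
Half-blood and whole-blood siblings take equally under the stated rule.
The estate is divided into 5 equal shares of 1/5 among Dalia, Farouk, Bashir, Umar, Karim.
Dalia is living and takes 1/5.
Farouk predeceased; the 1/5 allotted to Farouk's branch passes to Farouk's issue by representation.
The 1/5 is divided into 3 equal shares of 1/15 among Hamid, Hanan, Rashida.
Hamid is living and takes 1/15.
Hanan is living and takes 1/15.
Rashida is living and takes 1/15.
Bashir is living and takes 1/5.
Umar is living and takes 1/5.
Karim is living and takes 1/5.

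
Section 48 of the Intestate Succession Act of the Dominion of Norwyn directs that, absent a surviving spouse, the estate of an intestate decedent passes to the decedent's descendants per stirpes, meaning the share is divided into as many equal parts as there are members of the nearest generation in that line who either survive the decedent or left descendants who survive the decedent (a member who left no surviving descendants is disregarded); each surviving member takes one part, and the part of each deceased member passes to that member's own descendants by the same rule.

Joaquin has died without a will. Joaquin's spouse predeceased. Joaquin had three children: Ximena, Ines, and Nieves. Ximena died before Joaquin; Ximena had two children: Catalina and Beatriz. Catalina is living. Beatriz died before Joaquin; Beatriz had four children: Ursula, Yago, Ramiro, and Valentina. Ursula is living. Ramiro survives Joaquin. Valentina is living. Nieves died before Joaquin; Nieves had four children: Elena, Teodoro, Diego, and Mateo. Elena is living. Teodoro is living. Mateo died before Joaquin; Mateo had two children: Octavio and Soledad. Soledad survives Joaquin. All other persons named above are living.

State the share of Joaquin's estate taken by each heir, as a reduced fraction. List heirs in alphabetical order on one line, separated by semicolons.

There is no surviving spouse, so the entire estate passes to Joaquin's descendants per stirpes.
The estate is divided into 3 equal shares of 1/3 among Ximena, Ines, Nieves.
Ximena predeceased; the 1/3 allotted to Ximena's branch passes to Ximena's issue by representation.
The 1/3 is divided into 2 equal shares of 1/6 among Catalina, Beatriz.
Catalina is living and takes 1/6.
Beatriz predeceased; the 1/6 allotted to Beatriz's branch passes to Beatriz's issue by representation.
The 1/6 is divided into 4 equal shares of 1/24 among Ursula, Yago, Ramiro, Valentina.
Ursula is living and takes 1/24.
Yago is living and takes 1/24.
Ramiro is living and takes 1/24.
Valentina is living and takes 1/24.
Ines is living and takes 1/3.
Nieves predeceased; the 1/3 allotted to Nieves's branch passes to Nieves's issue by representation.
The 1/3 is divided into 4 equal shares of 1/12 among Elena, Teodoro, Diego, Mateo.
Elena is living and takes 1/12.
Teodoro is living and takes 1/12.
Diego is living and takes 1/12.
Mateo predeceased; the 1/12 allotted to Mateo's branch passes to Mateo's issue by representation.
The 1/12 is divided into 2 equal shares of 1/24 among Octavio, Soledad.
Octavio is living and takes 1/24.
Soledad is living and takes 1/24.

Catalina 1/6; Diego 1/12; Elena 1/12; Ines 1/3; Octavio 1/24; Ramiro 1/24; Soledad 1/24; Teodoro 1/12; Ursula 1/24; Valentina 1/24; Yago 1/24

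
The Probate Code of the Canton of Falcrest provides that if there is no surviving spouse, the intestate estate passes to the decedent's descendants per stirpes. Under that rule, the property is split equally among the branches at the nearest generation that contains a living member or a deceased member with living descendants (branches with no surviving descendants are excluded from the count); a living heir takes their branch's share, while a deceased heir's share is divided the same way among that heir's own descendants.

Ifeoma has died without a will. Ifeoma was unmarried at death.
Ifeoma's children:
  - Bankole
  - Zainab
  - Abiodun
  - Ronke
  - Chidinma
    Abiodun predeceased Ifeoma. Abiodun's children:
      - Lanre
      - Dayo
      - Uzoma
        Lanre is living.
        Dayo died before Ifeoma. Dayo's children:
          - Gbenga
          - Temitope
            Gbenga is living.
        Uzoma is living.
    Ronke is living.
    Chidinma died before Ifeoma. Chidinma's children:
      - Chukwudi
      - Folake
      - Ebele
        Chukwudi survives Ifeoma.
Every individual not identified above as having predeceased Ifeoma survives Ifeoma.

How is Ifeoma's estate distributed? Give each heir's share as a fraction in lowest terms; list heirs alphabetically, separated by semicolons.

Bankole 1/5; Chukwudi 1/15; Ebele 1/15; Folake 1/15; Gbenga 1/30; Lanre 1/15; Ronke 1/5; Temitope 1/30; Uzoma 1/15; Zainab 1/5

There is no surviving spouse, so the entire estate passes to Ifeoma's descendants per stirpes.
The estate is divided into 5 equal shares of 1/5 among Bankole, Zainab, Abiodun, Ronke, Chidinma.
Bankole is living and takes 1/5.
Zainab is living and takes 1/5.
Abiodun predeceased; the 1/5 allotted to Abiodun's branch passes to Abiodun's issue by representation.
The 1/5 is divided into 3 equal shares of 1/15 among Lanre, Dayo, Uzoma.
Lanre is living and takes 1/15.
Dayo predeceased; the 1/15 allotted to Dayo's branch passes to Dayo's issue by representation.
The 1/15 is divided into 2 equal shares of 1/30 among Gbenga, Temitope.
Gbenga is living and takes 1/30.
Temitope is living and takes 1/30.
Uzoma is living and takes 1/15.
Ronke is living and takes 1/5.
Chidinma predeceased; the 1/5 allotted to Chidinma's branch passes to Chidinma's issue by representation.
The 1/5 is divided into 3 equal shares of 1/15 among Chukwudi, Folake, Ebele.
Chukwudi is living and takes 1/15.
Folake is living and takes 1/15.
Ebele is living and takes 1/15.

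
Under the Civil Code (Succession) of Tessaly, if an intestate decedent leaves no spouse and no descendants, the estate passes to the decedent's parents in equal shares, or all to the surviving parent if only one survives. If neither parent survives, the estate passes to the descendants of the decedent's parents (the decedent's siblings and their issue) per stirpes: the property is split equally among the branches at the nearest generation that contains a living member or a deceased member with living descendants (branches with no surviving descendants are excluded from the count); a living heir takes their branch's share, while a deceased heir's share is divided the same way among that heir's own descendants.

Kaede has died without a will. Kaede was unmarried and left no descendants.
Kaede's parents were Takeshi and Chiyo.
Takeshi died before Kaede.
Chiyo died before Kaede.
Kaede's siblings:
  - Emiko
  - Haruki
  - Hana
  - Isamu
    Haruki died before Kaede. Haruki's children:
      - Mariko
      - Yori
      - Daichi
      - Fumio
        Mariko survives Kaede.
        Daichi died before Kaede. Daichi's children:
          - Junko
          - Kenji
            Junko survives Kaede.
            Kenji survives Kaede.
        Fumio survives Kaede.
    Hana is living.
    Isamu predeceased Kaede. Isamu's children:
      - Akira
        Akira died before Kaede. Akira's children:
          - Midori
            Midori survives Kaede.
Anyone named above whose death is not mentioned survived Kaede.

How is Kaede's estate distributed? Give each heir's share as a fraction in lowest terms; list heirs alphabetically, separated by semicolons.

Emiko 1/4; Fumio 1/16; Hana 1/4; Junko 1/32; Kenji 1/32; Mariko 1/16; Midori 1/4; Yori 1/16

Neither parent survives and there are no descendants, so the estate passes to Kaede's siblings and their issue per stirpes.
The estate is divided into 4 equal shares of 1/4 among Emiko, Haruki, Hana, Isamu.
Emiko is living and takes 1/4.
Haruki predeceased; the 1/4 allotted to Haruki's branch passes to Haruki's issue by representation.
The 1/4 is divided into 4 equal shares of 1/16 among Mariko, Yori, Daichi, Fumio.
Mariko is living and takes 1/16.
Yori is living and takes 1/16.
Daichi predeceased; the 1/16 allotted to Daichi's branch passes to Daichi's issue by representation.
The 1/16 is divided into 2 equal shares of 1/32 among Junko, Kenji.
Junko is living and takes 1/32.
Kenji is living and takes 1/32.
Fumio is living and takes 1/16.
Hana is living and takes 1/4.
Isamu predeceased; the 1/4 allotted to Isamu's branch passes to Isamu's issue by representation.
Akira's line is the sole branch at this level, so the full 1/4 passes to Akira's issue by representation.
Midori is the sole taker at this level and receives the full 1/4.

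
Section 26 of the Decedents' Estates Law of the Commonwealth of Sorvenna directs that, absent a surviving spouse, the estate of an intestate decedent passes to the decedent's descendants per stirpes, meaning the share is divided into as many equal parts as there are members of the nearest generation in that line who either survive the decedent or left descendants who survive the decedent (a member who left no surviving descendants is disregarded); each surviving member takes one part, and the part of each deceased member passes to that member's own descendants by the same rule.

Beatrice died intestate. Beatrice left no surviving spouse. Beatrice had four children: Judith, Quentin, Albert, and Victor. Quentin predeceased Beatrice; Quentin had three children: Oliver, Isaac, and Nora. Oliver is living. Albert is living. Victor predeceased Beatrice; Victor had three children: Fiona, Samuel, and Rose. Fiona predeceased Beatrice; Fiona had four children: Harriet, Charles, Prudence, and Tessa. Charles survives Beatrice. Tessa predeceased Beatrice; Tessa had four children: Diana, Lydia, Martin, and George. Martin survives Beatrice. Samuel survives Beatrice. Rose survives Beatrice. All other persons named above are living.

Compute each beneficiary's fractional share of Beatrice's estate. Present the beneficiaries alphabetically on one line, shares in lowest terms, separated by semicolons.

There is no surviving spouse, so the entire estate passes to Beatrice's descendants per stirpes.
The estate is divided into 4 equal shares of 1/4 among Judith, Quentin, Albert, Victor.
Judith is living and takes 1/4.
Quentin predeceased; the 1/4 allotted to Quentin's branch passes to Quentin's issue by representation.
The 1/4 is divided into 3 equal shares of 1/12 among Oliver, Isaac, Nora.
Oliver is living and takes 1/12.
Isaac is living and takes 1/12.
Nora is living and takes 1/12.
Albert is living and takes 1/4.
Victor predeceased; the 1/4 allotted to Victor's branch passes to Victor's issue by representation.
The 1/4 is divided into 3 equal shares of 1/12 among Fiona, Samuel, Rose.
Fiona predeceased; the 1/12 allotted to Fiona's branch passes to Fiona's issue by representation.
The 1/12 is divided into 4 equal shares of 1/48 among Harriet, Charles, Prudence, Tessa.
Harriet is living and takes 1/48.
Charles is living and takes 1/48.
Prudence is living and takes 1/48.
Tessa predeceased; the 1/48 allotted to Tessa's branch passes to Tessa's issue by representation.
The 1/48 is divided into 4 equal shares of 1/192 among Diana, Lydia, Martin, George.
Diana is living and takes 1/192.
Lydia is living and takes 1/192.
Martin is living and takes 1/192.
George is living and takes 1/192.
Samuel is living and takes 1/12.
Rose is living and takes 1/12.

Albert 1/4; Charles 1/48; Diana 1/192; George 1/192; Harriet 1/48; Isaac 1/12; Judith 1/4; Lydia 1/192; Martin 1/192; Nora 1/12; Oliver 1/12; Prudence 1/48; Rose 1/12; Samuel 1/12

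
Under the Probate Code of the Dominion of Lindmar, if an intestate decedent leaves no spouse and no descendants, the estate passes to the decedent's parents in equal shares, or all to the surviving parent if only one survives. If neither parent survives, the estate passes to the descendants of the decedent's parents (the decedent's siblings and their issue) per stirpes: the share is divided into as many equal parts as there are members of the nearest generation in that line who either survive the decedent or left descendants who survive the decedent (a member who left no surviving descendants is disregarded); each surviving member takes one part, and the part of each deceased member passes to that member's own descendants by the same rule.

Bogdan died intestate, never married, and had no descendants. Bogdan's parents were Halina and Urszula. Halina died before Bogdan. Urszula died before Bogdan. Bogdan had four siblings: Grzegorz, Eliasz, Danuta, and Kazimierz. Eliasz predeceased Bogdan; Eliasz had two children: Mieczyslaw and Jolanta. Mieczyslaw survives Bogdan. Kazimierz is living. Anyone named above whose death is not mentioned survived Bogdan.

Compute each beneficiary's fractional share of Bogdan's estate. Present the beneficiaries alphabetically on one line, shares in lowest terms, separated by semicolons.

Danuta 1/4; Grzegorz 1/4; Jolanta 1/8; Kazimierz 1/4; Mieczyslaw 1/8

Neither parent survives and there are no descendants, so the estate passes to Bogdan's siblings and their issue per stirpes.
The estate is divided into 4 equal shares of 1/4 among Grzegorz, Eliasz, Danuta, Kazimierz.
Grzegorz is living and takes 1/4.
Eliasz predeceased; the 1/4 allotted to Eliasz's branch passes to Eliasz's issue by representation.
The 1/4 is divided into 2 equal shares of 1/8 among Mieczyslaw, Jolanta.
Mieczyslaw is living and takes 1/8.
Jolanta is living and takes 1/8.
Danuta is living and takes 1/4.
Kazimierz is living and takes 1/4.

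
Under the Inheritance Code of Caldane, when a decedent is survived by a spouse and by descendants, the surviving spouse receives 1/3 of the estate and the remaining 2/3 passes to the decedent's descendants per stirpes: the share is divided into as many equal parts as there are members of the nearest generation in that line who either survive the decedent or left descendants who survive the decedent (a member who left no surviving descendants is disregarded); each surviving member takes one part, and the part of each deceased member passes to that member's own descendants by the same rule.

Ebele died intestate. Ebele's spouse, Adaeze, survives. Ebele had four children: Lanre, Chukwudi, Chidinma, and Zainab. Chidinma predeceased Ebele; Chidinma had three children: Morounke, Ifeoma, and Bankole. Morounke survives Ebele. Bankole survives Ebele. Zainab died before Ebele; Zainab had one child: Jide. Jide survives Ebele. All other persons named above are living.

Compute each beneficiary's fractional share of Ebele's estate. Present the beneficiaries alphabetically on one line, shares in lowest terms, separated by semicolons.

Adaeze 1/3; Bankole 1/18; Chukwudi 1/6; Ifeoma 1/18; Jide 1/6; Lanre 1/6; Morounke 1/18

Adaeze, as surviving spouse, takes 1/3.
The remaining 2/3 passes to Ebele's descendants per stirpes.
The 2/3 is divided into 4 equal shares of 1/6 among Lanre, Chukwudi, Chidinma, Zainab.
Lanre is living and takes 1/6.
Chukwudi is living and takes 1/6.
Chidinma predeceased; the 1/6 allotted to Chidinma's branch passes to Chidinma's issue by representation.
The 1/6 is divided into 3 equal shares of 1/18 among Morounke, Ifeoma, Bankole.
Morounke is living and takes 1/18.
Ifeoma is living and takes 1/18.
Bankole is living and takes 1/18.
Zainab predeceased; the 1/6 allotted to Zainab's branch passes to Zainab's issue by representation.
Jide is the sole taker at this level and receives the full 1/6.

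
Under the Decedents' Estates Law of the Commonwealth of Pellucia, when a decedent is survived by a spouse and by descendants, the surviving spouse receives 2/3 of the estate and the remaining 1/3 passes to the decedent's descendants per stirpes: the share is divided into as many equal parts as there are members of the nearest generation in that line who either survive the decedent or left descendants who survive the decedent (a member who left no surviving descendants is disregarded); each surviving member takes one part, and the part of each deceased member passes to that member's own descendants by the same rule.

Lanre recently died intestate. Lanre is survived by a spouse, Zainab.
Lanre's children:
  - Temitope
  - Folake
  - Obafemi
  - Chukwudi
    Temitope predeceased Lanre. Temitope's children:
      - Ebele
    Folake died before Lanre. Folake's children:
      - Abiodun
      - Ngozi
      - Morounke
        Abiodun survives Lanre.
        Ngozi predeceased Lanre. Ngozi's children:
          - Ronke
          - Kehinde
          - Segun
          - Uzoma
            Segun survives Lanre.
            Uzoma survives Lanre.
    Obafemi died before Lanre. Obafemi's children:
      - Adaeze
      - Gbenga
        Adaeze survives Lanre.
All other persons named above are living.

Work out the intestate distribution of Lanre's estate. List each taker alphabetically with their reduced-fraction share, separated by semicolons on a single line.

Abiodun 1/36; Adaeze 1/24; Chukwudi 1/12; Ebele 1/12; Gbenga 1/24; Kehinde 1/144; Morounke 1/36; Ronke 1/144; Segun 1/144; Uzoma 1/144; Zainab 2/3

Zainab, as surviving spouse, takes 2/3.
The remaining 1/3 passes to Lanre's descendants per stirpes.
The 1/3 is divided into 4 equal shares of 1/12 among Temitope, Folake, Obafemi, Chukwudi.
Temitope predeceased; the 1/12 allotted to Temitope's branch passes to Temitope's issue by representation.
Ebele is the sole taker at this level and receives the full 1/12.
Folake predeceased; the 1/12 allotted to Folake's branch passes to Folake's issue by representation.
The 1/12 is divided into 3 equal shares of 1/36 among Abiodun, Ngozi, Morounke.
Abiodun is living and takes 1/36.
Ngozi predeceased; the 1/36 allotted to Ngozi's branch passes to Ngozi's issue by representation.
The 1/36 is divided into 4 equal shares of 1/144 among Ronke, Kehinde, Segun, Uzoma.
Ronke is living and takes 1/144.
Kehinde is living and takes 1/144.
Segun is living and takes 1/144.
Uzoma is living and takes 1/144.
Morounke is living and takes 1/36.
Obafemi predeceased; the 1/12 allotted to Obafemi's branch passes to Obafemi's issue by representation.
The 1/12 is divided into 2 equal shares of 1/24 among Adaeze, Gbenga.
Adaeze is living and takes 1/24.
Gbenga is living and takes 1/24.
Chukwudi is living and takes 1/12.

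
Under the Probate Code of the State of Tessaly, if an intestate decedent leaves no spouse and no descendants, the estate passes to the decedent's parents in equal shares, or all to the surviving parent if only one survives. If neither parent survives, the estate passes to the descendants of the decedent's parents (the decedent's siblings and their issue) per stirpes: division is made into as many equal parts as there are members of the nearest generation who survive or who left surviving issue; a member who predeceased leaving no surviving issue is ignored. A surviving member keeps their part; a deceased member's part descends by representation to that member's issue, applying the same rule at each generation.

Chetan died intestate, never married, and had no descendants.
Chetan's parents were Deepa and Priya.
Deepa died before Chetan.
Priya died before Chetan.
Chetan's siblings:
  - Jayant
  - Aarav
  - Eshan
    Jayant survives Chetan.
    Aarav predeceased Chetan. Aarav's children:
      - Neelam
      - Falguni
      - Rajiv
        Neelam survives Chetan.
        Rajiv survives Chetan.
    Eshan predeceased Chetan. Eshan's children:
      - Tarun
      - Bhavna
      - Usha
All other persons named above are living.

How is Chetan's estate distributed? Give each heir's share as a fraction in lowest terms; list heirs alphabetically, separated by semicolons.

Neither parent survives and there are no descendants, so the estate passes to Chetan's siblings and their issue per stirpes.
The estate is divided into 3 equal shares of 1/3 among Jayant, Aarav, Eshan.
Jayant is living and takes 1/3.
Aarav predeceased; the 1/3 allotted to Aarav's branch passes to Aarav's issue by representation.
The 1/3 is divided into 3 equal shares of 1/9 among Neelam, Falguni, Rajiv.
Neelam is living and takes 1/9.
Falguni is living and takes 1/9.
Rajiv is living and takes 1/9.
Eshan predeceased; the 1/3 allotted to Eshan's branch passes to Eshan's issue by representation.
The 1/3 is divided into 3 equal shares of 1/9 among Tarun, Bhavna, Usha.
Tarun is living and takes 1/9.
Bhavna is living and takes 1/9.
Usha is living and takes 1/9.

Bhavna 1/9; Falguni 1/9; Jayant 1/3; Neelam 1/9; Rajiv 1/9; Tarun 1/9; Usha 1/9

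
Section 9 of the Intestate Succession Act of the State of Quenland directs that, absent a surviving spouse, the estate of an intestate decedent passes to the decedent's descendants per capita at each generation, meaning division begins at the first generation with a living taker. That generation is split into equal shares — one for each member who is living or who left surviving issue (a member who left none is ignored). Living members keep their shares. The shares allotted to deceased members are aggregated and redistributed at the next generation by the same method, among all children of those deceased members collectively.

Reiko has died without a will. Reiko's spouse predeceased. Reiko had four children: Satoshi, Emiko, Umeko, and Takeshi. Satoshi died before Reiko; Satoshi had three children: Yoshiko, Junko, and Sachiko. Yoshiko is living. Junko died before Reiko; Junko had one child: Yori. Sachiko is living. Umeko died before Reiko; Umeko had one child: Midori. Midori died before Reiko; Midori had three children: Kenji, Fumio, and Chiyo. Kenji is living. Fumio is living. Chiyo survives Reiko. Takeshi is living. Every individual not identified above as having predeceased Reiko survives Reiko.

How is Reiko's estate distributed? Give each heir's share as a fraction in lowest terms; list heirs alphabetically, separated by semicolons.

There is no surviving spouse, so the entire estate passes to Reiko's descendants per capita at each generation.
At generation 1 (Satoshi, Emiko, Umeko, Takeshi) there are 4 shares of (1)/4 = 1/4 each.
Living: Emiko and Takeshi — each takes 1/4.
Deceased: Satoshi and Umeko. Their combined 1/2 is pooled and carried to generation 2.
At generation 2 (Yoshiko, Junko, Sachiko, Midori) there are 4 shares of (1/2)/4 = 1/8 each.
Living: Yoshiko and Sachiko — each takes 1/8.
Deceased: Junko and Midori. Their combined 1/4 is pooled and carried to generation 3.
At generation 3 (Yori, Kenji, Fumio, Chiyo) there are 4 shares of (1/4)/4 = 1/16 each.
Living: Yori, Kenji, Fumio, and Chiyo — each takes 1/16.

Chiyo 1/16; Emiko 1/4; Fumio 1/16; Kenji 1/16; Sachiko 1/8; Takeshi 1/4; Yori 1/16; Yoshiko 1/8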